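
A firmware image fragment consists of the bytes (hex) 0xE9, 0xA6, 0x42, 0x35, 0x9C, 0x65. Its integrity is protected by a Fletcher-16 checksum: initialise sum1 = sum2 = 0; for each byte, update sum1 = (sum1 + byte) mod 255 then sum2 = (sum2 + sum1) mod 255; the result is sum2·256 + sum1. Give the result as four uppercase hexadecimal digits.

Running sums (mod 255):
  after byte 0 (0xE9): sum1=233, sum2=233
  after byte 1 (0xA6): sum1=144, sum2=122
  after byte 2 (0x42): sum1=210, sum2=77
  after byte 3 (0x35): sum1=8, sum2=85
  after byte 4 (0x9C): sum1=164, sum2=249
  after byte 5 (0x65): sum1=10, sum2=4
Checksum = sum2·256 + sum1 = 4·256 + 10 = 1034 = 0x040A.

040A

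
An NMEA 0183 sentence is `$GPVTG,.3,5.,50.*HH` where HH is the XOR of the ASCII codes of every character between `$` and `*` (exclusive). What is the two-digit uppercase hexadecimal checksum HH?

XOR the ASCII codes of the payload characters:
  'G' = 0x47 → acc = 0x47
  'P' = 0x50 → acc = 0x17
  'V' = 0x56 → acc = 0x41
  'T' = 0x54 → acc = 0x15
  'G' = 0x47 → acc = 0x52
  ',' = 0x2C → acc = 0x7E
  '.' = 0x2E → acc = 0x50
  '3' = 0x33 → acc = 0x63
  ',' = 0x2C → acc = 0x4F
  '5' = 0x35 → acc = 0x7A
  '.' = 0x2E → acc = 0x54
  ',' = 0x2C → acc = 0x78
  '5' = 0x35 → acc = 0x4D
  '0' = 0x30 → acc = 0x7D
  '.' = 0x2E → acc = 0x53
Checksum = 0x53.

53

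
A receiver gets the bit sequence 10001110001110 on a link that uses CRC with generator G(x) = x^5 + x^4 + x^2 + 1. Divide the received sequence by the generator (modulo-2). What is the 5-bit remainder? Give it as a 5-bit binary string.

Modulo-2 division of 10001110001110 by 110101:
  pos 0: 100011 XOR 110101 = 010110
  pos 1: 101101 XOR 110101 = 011000
  pos 2: 110000 XOR 110101 = 000101
  pos 5: 101001 XOR 110101 = 011100
  pos 6: 111001 XOR 110101 = 001100
  pos 8: 110010 XOR 110101 = 000111
Remainder = 00111 (nonzero — an error is detected).

00111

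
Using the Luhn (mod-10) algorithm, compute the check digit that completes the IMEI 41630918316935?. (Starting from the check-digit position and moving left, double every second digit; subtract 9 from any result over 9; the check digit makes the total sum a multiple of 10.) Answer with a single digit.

Partial digits right→left: 5 3 9 6 1 3 8 1 9 0 3 6 1 4
Double every second digit counting from the check-digit position (so the 1st, 3rd, 5th, ... of the partial from the right).
  doubled (with −9 where >9): 1 9 2 7 9 6 2 → sum 36
  kept as-is: 3 6 3 1 0 6 4 → sum 23
Total = 36 + 23 = 59.
Check digit = (10 − (59 mod 10)) mod 10 = 1.

1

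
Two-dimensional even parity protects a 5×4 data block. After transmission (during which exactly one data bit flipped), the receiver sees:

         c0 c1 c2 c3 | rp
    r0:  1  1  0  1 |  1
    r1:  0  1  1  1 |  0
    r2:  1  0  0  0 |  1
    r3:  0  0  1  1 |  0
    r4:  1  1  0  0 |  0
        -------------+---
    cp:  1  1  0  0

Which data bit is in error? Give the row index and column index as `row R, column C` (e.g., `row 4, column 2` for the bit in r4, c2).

Recompute each row's even parity and compare to rp:
  r0: data parity 1, sent rp 1 → ok
  r1: data parity 1, sent rp 0 → mismatch
  r2: data parity 1, sent rp 1 → ok
  r3: data parity 0, sent rp 0 → ok
  r4: data parity 0, sent rp 0 → ok
Recompute each column's even parity and compare to cp:
  c0: data parity 1, sent cp 1 → ok
  c1: data parity 1, sent cp 1 → ok
  c2: data parity 0, sent cp 0 → ok
  c3: data parity 1, sent cp 0 → mismatch
Exactly one row (r1) and one column (c3) fail → the flipped bit is at their intersection.

row 1, column 3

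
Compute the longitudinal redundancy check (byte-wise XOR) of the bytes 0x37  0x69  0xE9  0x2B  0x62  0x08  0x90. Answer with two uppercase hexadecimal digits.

66

XOR the bytes together:
  start with 0x37
  0x37 ⊕ 0x69 = 0x5E
  0x5E ⊕ 0xE9 = 0xB7
  0xB7 ⊕ 0x2B = 0x9C
  0x9C ⊕ 0x62 = 0xFE
  0xFE ⊕ 0x08 = 0xF6
  0xF6 ⊕ 0x90 = 0x66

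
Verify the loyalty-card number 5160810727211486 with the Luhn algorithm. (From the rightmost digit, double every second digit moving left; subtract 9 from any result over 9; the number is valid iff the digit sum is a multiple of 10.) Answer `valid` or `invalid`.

invalid

From the right, keep odd positions and double even positions (subtract 9 from any doubled value over 9):
  doubled (positions 2,4,...): 7 2 4 4 0 7 3 1 → sum 28
  kept (positions 1,3,...): 6 4 1 7 7 1 0 1 → sum 27
Total = 55.
55 mod 10 = 5, so the number is invalid.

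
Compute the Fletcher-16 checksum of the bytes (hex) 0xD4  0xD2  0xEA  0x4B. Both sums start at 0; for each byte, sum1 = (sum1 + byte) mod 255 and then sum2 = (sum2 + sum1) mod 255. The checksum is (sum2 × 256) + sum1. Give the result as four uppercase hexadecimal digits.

Running sums (mod 255):
  after byte 0 (0xD4): sum1=212, sum2=212
  after byte 1 (0xD2): sum1=167, sum2=124
  after byte 2 (0xEA): sum1=146, sum2=15
  after byte 3 (0x4B): sum1=221, sum2=236
Checksum = sum2·256 + sum1 = 236·256 + 221 = 60637 = 0xECDD.

ECDD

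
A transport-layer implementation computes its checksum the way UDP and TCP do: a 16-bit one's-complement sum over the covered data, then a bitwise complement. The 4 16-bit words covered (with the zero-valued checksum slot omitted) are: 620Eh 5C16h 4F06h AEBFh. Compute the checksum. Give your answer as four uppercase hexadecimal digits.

4415

One's-complement addition (fold any carry out of bit 15 back into bit 0):
  0x620E + 0x5C16 = 0x0BE24
  0xBE24 + 0x4F06 = 0x10D2A → wrap carry → 0x0D2B
  0x0D2B + 0xAEBF = 0x0BBEA
One's-complement sum = 0xBBEA.
Checksum = ~0xBBEA & 0xFFFF = 0x4415.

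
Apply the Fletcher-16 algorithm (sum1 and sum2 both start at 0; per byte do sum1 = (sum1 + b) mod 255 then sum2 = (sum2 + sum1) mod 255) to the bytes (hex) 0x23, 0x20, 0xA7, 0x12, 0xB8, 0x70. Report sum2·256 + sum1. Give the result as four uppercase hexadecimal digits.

Running sums (mod 255):
  after byte 0 (0x23): sum1=35, sum2=35
  after byte 1 (0x20): sum1=67, sum2=102
  after byte 2 (0xA7): sum1=234, sum2=81
  after byte 3 (0x12): sum1=252, sum2=78
  after byte 4 (0xB8): sum1=181, sum2=4
  after byte 5 (0x70): sum1=38, sum2=42
Checksum = sum2·256 + sum1 = 42·256 + 38 = 10790 = 0x2A26.

2A26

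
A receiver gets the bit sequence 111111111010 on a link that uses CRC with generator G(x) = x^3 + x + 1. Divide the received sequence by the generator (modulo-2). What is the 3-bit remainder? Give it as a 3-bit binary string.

111

Modulo-2 division of 111111111010 by 1011:
  pos 0: 1111 XOR 1011 = 0100
  pos 1: 1001 XOR 1011 = 0010
  pos 3: 1011 XOR 1011 = 0000
  pos 7: 1101 XOR 1011 = 0110
  pos 8: 1100 XOR 1011 = 0111
Remainder = 111 (nonzero — an error is detected).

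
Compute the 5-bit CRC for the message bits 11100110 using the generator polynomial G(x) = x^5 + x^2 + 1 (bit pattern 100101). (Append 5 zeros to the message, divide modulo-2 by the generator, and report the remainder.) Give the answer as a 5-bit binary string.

Append 5 zeros: 1110011000000. Divide by 100101 (XOR where the leading bit is 1):
  pos 0: 111001 XOR 100101 = 011100
  pos 1: 111001 XOR 100101 = 011100
  pos 2: 111000 XOR 100101 = 011101
  pos 3: 111010 XOR 100101 = 011111
  pos 4: 111110 XOR 100101 = 011011
  pos 5: 110110 XOR 100101 = 010011
  pos 6: 100110 XOR 100101 = 000011
Remainder (last 5 bits) = 00110. This is the CRC / FCS.

00110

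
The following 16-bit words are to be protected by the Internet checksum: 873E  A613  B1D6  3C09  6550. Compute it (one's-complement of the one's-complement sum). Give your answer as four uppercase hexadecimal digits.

One's-complement addition (fold any carry out of bit 15 back into bit 0):
  0x873E + 0xA613 = 0x12D51 → wrap carry → 0x2D52
  0x2D52 + 0xB1D6 = 0x0DF28
  0xDF28 + 0x3C09 = 0x11B31 → wrap carry → 0x1B32
  0x1B32 + 0x6550 = 0x08082
One's-complement sum = 0x8082.
Checksum = ~0x8082 & 0xFFFF = 0x7F7D.

7F7D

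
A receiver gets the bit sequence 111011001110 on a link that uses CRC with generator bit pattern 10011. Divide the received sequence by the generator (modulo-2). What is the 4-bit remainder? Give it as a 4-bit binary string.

Modulo-2 division of 111011001110 by 10011:
  pos 0: 11101 XOR 10011 = 01110
  pos 1: 11101 XOR 10011 = 01110
  pos 2: 11100 XOR 10011 = 01111
  pos 3: 11110 XOR 10011 = 01101
  pos 4: 11011 XOR 10011 = 01000
  pos 5: 10001 XOR 10011 = 00010
Remainder = 1010 (nonzero — an error is detected).

1010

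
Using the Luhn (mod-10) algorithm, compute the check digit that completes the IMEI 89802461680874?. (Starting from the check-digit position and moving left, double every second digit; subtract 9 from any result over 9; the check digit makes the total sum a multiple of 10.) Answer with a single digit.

Partial digits right→left: 4 7 8 0 8 6 1 6 4 2 0 8 9 8
Double every second digit counting from the check-digit position (so the 1st, 3rd, 5th, ... of the partial from the right).
  doubled (with −9 where >9): 8 7 7 2 8 0 9 → sum 41
  kept as-is: 7 0 6 6 2 8 8 → sum 37
Total = 41 + 37 = 78.
Check digit = (10 − (78 mod 10)) mod 10 = 2.

2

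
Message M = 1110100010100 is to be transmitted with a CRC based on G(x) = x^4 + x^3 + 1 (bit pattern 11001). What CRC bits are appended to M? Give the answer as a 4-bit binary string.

1101

Append 4 zeros: 11101000101000000. Divide by 11001 (XOR where the leading bit is 1):
  pos 0: 11101 XOR 11001 = 00100
  pos 2: 10000 XOR 11001 = 01001
  pos 3: 10010 XOR 11001 = 01011
  pos 4: 10111 XOR 11001 = 01110
  pos 5: 11100 XOR 11001 = 00101
  pos 7: 10110 XOR 11001 = 01111
  pos 8: 11110 XOR 11001 = 00111
  pos 10: 11100 XOR 11001 = 00101
  pos 12: 10100 XOR 11001 = 01101
Remainder (last 4 bits) = 1101. This is the CRC / FCS.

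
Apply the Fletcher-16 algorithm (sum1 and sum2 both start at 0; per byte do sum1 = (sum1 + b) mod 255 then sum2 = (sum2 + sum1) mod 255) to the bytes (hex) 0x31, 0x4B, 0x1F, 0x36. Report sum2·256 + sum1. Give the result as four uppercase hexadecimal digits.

1BD1

Running sums (mod 255):
  after byte 0 (0x31): sum1=49, sum2=49
  after byte 1 (0x4B): sum1=124, sum2=173
  after byte 2 (0x1F): sum1=155, sum2=73
  after byte 3 (0x36): sum1=209, sum2=27
Checksum = sum2·256 + sum1 = 27·256 + 209 = 7121 = 0x1BD1.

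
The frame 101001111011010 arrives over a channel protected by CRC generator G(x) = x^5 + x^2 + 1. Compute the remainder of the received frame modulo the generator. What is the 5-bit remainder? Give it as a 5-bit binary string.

Modulo-2 division of 101001111011010 by 100101:
  pos 0: 101001 XOR 100101 = 001100
  pos 2: 110011 XOR 100101 = 010110
  pos 3: 101101 XOR 100101 = 001000
  pos 5: 100001 XOR 100101 = 000100
  pos 8: 100101 XOR 100101 = 000000
Remainder = 00000 (zero — the frame passes the CRC check).

00000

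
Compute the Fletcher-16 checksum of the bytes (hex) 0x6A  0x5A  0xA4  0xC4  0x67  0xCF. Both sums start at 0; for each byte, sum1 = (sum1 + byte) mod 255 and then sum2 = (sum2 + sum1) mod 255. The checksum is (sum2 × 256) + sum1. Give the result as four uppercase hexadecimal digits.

C165

Running sums (mod 255):
  after byte 0 (0x6A): sum1=106, sum2=106
  after byte 1 (0x5A): sum1=196, sum2=47
  after byte 2 (0xA4): sum1=105, sum2=152
  after byte 3 (0xC4): sum1=46, sum2=198
  after byte 4 (0x67): sum1=149, sum2=92
  after byte 5 (0xCF): sum1=101, sum2=193
Checksum = sum2·256 + sum1 = 193·256 + 101 = 49509 = 0xC165.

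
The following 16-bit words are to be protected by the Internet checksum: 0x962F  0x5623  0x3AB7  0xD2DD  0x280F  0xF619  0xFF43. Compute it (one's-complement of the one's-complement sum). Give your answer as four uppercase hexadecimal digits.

One's-complement addition (fold any carry out of bit 15 back into bit 0):
  0x962F + 0x5623 = 0x0EC52
  0xEC52 + 0x3AB7 = 0x12709 → wrap carry → 0x270A
  0x270A + 0xD2DD = 0x0F9E7
  0xF9E7 + 0x280F = 0x121F6 → wrap carry → 0x21F7
  0x21F7 + 0xF619 = 0x11810 → wrap carry → 0x1811
  0x1811 + 0xFF43 = 0x11754 → wrap carry → 0x1755
One's-complement sum = 0x1755.
Checksum = ~0x1755 & 0xFFFF = 0xE8AA.

E8AA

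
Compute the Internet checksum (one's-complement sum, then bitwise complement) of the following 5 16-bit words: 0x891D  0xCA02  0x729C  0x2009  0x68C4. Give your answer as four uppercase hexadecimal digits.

One's-complement addition (fold any carry out of bit 15 back into bit 0):
  0x891D + 0xCA02 = 0x1531F → wrap carry → 0x5320
  0x5320 + 0x729C = 0x0C5BC
  0xC5BC + 0x2009 = 0x0E5C5
  0xE5C5 + 0x68C4 = 0x14E89 → wrap carry → 0x4E8A
One's-complement sum = 0x4E8A.
Checksum = ~0x4E8A & 0xFFFF = 0xB175.

B175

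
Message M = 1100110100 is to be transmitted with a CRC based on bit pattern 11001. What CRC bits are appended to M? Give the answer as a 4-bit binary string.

Append 4 zeros: 11001101000000. Divide by 11001 (XOR where the leading bit is 1):
  pos 0: 11001 XOR 11001 = 00000
  pos 5: 10100 XOR 11001 = 01101
  pos 6: 11010 XOR 11001 = 00011
  pos 9: 11000 XOR 11001 = 00001
Remainder (last 4 bits) = 0001. This is the CRC / FCS.

0001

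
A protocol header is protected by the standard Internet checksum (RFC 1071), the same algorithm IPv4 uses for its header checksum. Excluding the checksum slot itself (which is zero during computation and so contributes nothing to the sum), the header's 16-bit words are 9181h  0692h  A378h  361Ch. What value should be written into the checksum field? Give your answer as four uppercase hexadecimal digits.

One's-complement addition (fold any carry out of bit 15 back into bit 0):
  0x9181 + 0x0692 = 0x09813
  0x9813 + 0xA378 = 0x13B8B → wrap carry → 0x3B8C
  0x3B8C + 0x361C = 0x071A8
One's-complement sum = 0x71A8.
Checksum = ~0x71A8 & 0xFFFF = 0x8E57.

8E57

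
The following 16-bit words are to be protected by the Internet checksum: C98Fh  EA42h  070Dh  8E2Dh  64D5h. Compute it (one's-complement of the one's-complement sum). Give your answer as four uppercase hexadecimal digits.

One's-complement addition (fold any carry out of bit 15 back into bit 0):
  0xC98F + 0xEA42 = 0x1B3D1 → wrap carry → 0xB3D2
  0xB3D2 + 0x070D = 0x0BADF
  0xBADF + 0x8E2D = 0x1490C → wrap carry → 0x490D
  0x490D + 0x64D5 = 0x0ADE2
One's-complement sum = 0xADE2.
Checksum = ~0xADE2 & 0xFFFF = 0x521D.

521D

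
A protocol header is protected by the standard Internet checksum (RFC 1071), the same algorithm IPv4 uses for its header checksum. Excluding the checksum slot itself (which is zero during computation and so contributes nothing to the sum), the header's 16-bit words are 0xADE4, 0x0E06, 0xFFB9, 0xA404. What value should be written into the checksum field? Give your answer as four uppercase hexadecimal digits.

A056

One's-complement addition (fold any carry out of bit 15 back into bit 0):
  0xADE4 + 0x0E06 = 0x0BBEA
  0xBBEA + 0xFFB9 = 0x1BBA3 → wrap carry → 0xBBA4
  0xBBA4 + 0xA404 = 0x15FA8 → wrap carry → 0x5FA9
One's-complement sum = 0x5FA9.
Checksum = ~0x5FA9 & 0xFFFF = 0xA056.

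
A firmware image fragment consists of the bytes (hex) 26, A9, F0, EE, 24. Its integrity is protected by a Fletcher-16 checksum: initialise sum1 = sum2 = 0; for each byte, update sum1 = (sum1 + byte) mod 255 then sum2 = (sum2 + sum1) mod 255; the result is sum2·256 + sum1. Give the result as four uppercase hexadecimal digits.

3AD3

Running sums (mod 255):
  after byte 0 (26): sum1=38, sum2=38
  after byte 1 (A9): sum1=207, sum2=245
  after byte 2 (F0): sum1=192, sum2=182
  after byte 3 (EE): sum1=175, sum2=102
  after byte 4 (24): sum1=211, sum2=58
Checksum = sum2·256 + sum1 = 58·256 + 211 = 15059 = 0x3AD3.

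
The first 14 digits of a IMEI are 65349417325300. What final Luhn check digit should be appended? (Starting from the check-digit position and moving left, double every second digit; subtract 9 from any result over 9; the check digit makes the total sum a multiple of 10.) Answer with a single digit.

1

Partial digits right→left: 0 0 3 5 2 3 7 1 4 9 4 3 5 6
Double every second digit counting from the check-digit position (so the 1st, 3rd, 5th, ... of the partial from the right).
  doubled (with −9 where >9): 0 6 4 5 8 8 1 → sum 32
  kept as-is: 0 5 3 1 9 3 6 → sum 27
Total = 32 + 27 = 59.
Check digit = (10 − (59 mod 10)) mod 10 = 1.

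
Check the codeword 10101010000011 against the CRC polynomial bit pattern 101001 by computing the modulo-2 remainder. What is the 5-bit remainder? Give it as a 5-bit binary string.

Modulo-2 division of 10101010000011 by 101001:
  pos 0: 101010 XOR 101001 = 000011
  pos 4: 111000 XOR 101001 = 010001
  pos 5: 100010 XOR 101001 = 001011
  pos 7: 101101 XOR 101001 = 000100
Remainder = 01001 (nonzero — an error is detected).

01001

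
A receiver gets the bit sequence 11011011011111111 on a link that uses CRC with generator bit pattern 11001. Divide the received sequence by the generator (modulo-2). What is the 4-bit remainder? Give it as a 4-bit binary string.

Modulo-2 division of 11011011011111111 by 11001:
  pos 0: 11011 XOR 11001 = 00010
  pos 3: 10011 XOR 11001 = 01010
  pos 4: 10100 XOR 11001 = 01101
  pos 5: 11011 XOR 11001 = 00010
  pos 8: 10111 XOR 11001 = 01110
  pos 9: 11101 XOR 11001 = 00100
  pos 11: 10011 XOR 11001 = 01010
  pos 12: 10101 XOR 11001 = 01100
Remainder = 1100 (nonzero — an error is detected).

1100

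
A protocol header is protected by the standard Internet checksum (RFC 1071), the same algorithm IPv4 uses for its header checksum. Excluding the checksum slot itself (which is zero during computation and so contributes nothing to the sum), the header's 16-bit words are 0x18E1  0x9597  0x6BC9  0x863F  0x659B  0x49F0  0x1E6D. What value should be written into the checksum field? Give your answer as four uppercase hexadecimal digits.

9185

One's-complement addition (fold any carry out of bit 15 back into bit 0):
  0x18E1 + 0x9597 = 0x0AE78
  0xAE78 + 0x6BC9 = 0x11A41 → wrap carry → 0x1A42
  0x1A42 + 0x863F = 0x0A081
  0xA081 + 0x659B = 0x1061C → wrap carry → 0x061D
  0x061D + 0x49F0 = 0x0500D
  0x500D + 0x1E6D = 0x06E7A
One's-complement sum = 0x6E7A.
Checksum = ~0x6E7A & 0xFFFF = 0x9185.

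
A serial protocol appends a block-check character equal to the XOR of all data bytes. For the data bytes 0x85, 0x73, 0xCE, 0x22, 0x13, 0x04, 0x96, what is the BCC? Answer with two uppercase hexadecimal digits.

XOR the bytes together:
  start with 0x85
  0x85 ⊕ 0x73 = 0xF6
  0xF6 ⊕ 0xCE = 0x38
  0x38 ⊕ 0x22 = 0x1A
  0x1A ⊕ 0x13 = 0x09
  0x09 ⊕ 0x04 = 0x0D
  0x0D ⊕ 0x96 = 0x9B

9B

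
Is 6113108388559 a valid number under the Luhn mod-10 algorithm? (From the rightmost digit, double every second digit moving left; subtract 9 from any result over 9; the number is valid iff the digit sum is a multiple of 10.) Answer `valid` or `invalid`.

valid

From the right, keep odd positions and double even positions (subtract 9 from any doubled value over 9):
  doubled (positions 2,4,...): 1 7 6 0 6 2 → sum 22
  kept (positions 1,3,...): 9 5 8 8 1 1 6 → sum 38
Total = 60.
60 mod 10 = 0, so the number is valid.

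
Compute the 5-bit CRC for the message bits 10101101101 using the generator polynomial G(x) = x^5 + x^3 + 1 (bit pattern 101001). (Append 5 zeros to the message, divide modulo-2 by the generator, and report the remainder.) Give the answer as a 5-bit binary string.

Append 5 zeros: 1010110110100000. Divide by 101001 (XOR where the leading bit is 1):
  pos 0: 101011 XOR 101001 = 000010
  pos 4: 100110 XOR 101001 = 001111
  pos 6: 111110 XOR 101001 = 010111
  pos 7: 101110 XOR 101001 = 000111
  pos 10: 111000 XOR 101001 = 010001
Remainder (last 5 bits) = 10001. This is the CRC / FCS.

10001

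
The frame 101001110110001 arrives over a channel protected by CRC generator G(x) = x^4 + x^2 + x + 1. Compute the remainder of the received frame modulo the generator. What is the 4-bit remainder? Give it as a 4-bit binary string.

Modulo-2 division of 101001110110001 by 10111:
  pos 0: 10100 XOR 10111 = 00011
  pos 3: 11111 XOR 10111 = 01000
  pos 4: 10000 XOR 10111 = 00111
  pos 6: 11111 XOR 10111 = 01000
  pos 7: 10000 XOR 10111 = 00111
  pos 9: 11100 XOR 10111 = 01011
  pos 10: 10111 XOR 10111 = 00000
Remainder = 0000 (zero — the frame passes the CRC check).

0000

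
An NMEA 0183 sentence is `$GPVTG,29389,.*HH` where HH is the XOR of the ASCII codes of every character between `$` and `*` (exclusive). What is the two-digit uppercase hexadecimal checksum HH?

XOR the ASCII codes of the payload characters:
  'G' = 0x47 → acc = 0x47
  'P' = 0x50 → acc = 0x17
  'V' = 0x56 → acc = 0x41
  'T' = 0x54 → acc = 0x15
  'G' = 0x47 → acc = 0x52
  ',' = 0x2C → acc = 0x7E
  '2' = 0x32 → acc = 0x4C
  '9' = 0x39 → acc = 0x75
  '3' = 0x33 → acc = 0x46
  '8' = 0x38 → acc = 0x7E
  '9' = 0x39 → acc = 0x47
  ',' = 0x2C → acc = 0x6B
  '.' = 0x2E → acc = 0x45
Checksum = 0x45.

45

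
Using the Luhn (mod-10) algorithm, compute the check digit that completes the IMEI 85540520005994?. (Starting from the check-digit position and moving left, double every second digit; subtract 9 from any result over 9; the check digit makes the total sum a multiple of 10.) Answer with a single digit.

Partial digits right→left: 4 9 9 5 0 0 0 2 5 0 4 5 5 8
Double every second digit counting from the check-digit position (so the 1st, 3rd, 5th, ... of the partial from the right).
  doubled (with −9 where >9): 8 9 0 0 1 8 1 → sum 27
  kept as-is: 9 5 0 2 0 5 8 → sum 29
Total = 27 + 29 = 56.
Check digit = (10 − (56 mod 10)) mod 10 = 4.

4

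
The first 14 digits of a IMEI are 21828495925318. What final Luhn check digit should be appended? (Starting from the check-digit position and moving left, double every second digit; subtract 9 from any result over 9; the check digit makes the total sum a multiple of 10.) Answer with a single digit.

6

Partial digits right→left: 8 1 3 5 2 9 5 9 4 8 2 8 1 2
Double every second digit counting from the check-digit position (so the 1st, 3rd, 5th, ... of the partial from the right).
  doubled (with −9 where >9): 7 6 4 1 8 4 2 → sum 32
  kept as-is: 1 5 9 9 8 8 2 → sum 42
Total = 32 + 42 = 74.
Check digit = (10 − (74 mod 10)) mod 10 = 6.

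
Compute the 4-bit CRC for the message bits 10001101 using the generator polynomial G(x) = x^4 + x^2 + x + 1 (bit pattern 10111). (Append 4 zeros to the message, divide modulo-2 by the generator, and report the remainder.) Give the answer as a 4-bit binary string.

1010

Append 4 zeros: 100011010000. Divide by 10111 (XOR where the leading bit is 1):
  pos 0: 10001 XOR 10111 = 00110
  pos 2: 11010 XOR 10111 = 01101
  pos 3: 11011 XOR 10111 = 01100
  pos 4: 11000 XOR 10111 = 01111
  pos 5: 11110 XOR 10111 = 01001
  pos 6: 10010 XOR 10111 = 00101
Remainder (last 4 bits) = 1010. This is the CRC / FCS.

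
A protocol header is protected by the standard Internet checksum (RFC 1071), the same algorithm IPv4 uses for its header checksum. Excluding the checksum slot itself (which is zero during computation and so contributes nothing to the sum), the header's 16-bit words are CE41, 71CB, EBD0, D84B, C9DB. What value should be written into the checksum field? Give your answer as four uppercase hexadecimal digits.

31FA

One's-complement addition (fold any carry out of bit 15 back into bit 0):
  0xCE41 + 0x71CB = 0x1400C → wrap carry → 0x400D
  0x400D + 0xEBD0 = 0x12BDD → wrap carry → 0x2BDE
  0x2BDE + 0xD84B = 0x10429 → wrap carry → 0x042A
  0x042A + 0xC9DB = 0x0CE05
One's-complement sum = 0xCE05.
Checksum = ~0xCE05 & 0xFFFF = 0x31FA.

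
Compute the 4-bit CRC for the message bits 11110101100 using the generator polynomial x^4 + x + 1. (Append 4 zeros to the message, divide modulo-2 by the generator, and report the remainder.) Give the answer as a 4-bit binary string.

Append 4 zeros: 111101011000000. Divide by 10011 (XOR where the leading bit is 1):
  pos 0: 11110 XOR 10011 = 01101
  pos 1: 11011 XOR 10011 = 01000
  pos 2: 10000 XOR 10011 = 00011
  pos 5: 11110 XOR 10011 = 01101
  pos 6: 11010 XOR 10011 = 01001
  pos 7: 10010 XOR 10011 = 00001
Remainder (last 4 bits) = 1000. This is the CRC / FCS.

1000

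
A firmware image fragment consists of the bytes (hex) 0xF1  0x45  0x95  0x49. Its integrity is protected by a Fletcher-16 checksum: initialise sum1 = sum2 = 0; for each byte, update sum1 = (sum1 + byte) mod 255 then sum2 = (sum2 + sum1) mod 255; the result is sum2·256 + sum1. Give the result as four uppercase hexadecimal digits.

0C16

Running sums (mod 255):
  after byte 0 (0xF1): sum1=241, sum2=241
  after byte 1 (0x45): sum1=55, sum2=41
  after byte 2 (0x95): sum1=204, sum2=245
  after byte 3 (0x49): sum1=22, sum2=12
Checksum = sum2·256 + sum1 = 12·256 + 22 = 3094 = 0x0C16.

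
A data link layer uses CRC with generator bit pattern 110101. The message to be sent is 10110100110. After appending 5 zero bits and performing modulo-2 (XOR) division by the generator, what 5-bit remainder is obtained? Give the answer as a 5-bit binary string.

Append 5 zeros: 1011010011000000. Divide by 110101 (XOR where the leading bit is 1):
  pos 0: 101101 XOR 110101 = 011000
  pos 1: 110000 XOR 110101 = 000101
  pos 4: 101011 XOR 110101 = 011110
  pos 5: 111100 XOR 110101 = 001001
  pos 7: 100100 XOR 110101 = 010001
  pos 8: 100010 XOR 110101 = 010111
  pos 9: 101110 XOR 110101 = 011011
  pos 10: 110110 XOR 110101 = 000011
Remainder (last 5 bits) = 00011. This is the CRC / FCS.

00011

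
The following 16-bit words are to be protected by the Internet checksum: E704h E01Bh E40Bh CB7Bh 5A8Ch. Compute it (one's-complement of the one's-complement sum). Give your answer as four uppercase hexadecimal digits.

One's-complement addition (fold any carry out of bit 15 back into bit 0):
  0xE704 + 0xE01B = 0x1C71F → wrap carry → 0xC720
  0xC720 + 0xE40B = 0x1AB2B → wrap carry → 0xAB2C
  0xAB2C + 0xCB7B = 0x176A7 → wrap carry → 0x76A8
  0x76A8 + 0x5A8C = 0x0D134
One's-complement sum = 0xD134.
Checksum = ~0xD134 & 0xFFFF = 0x2ECB.

2ECB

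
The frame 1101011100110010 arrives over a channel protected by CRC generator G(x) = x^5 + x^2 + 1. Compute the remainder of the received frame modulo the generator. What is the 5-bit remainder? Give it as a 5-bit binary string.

11101

Modulo-2 division of 1101011100110010 by 100101:
  pos 0: 110101 XOR 100101 = 010000
  pos 1: 100001 XOR 100101 = 000100
  pos 4: 100100 XOR 100101 = 000001
  pos 9: 111001 XOR 100101 = 011100
  pos 10: 111000 XOR 100101 = 011101
Remainder = 11101 (nonzero — an error is detected).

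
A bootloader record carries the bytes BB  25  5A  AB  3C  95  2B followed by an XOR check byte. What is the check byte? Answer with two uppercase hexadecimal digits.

XOR the bytes together:
  start with 0xBB
  0xBB ⊕ 0x25 = 0x9E
  0x9E ⊕ 0x5A = 0xC4
  0xC4 ⊕ 0xAB = 0x6F
  0x6F ⊕ 0x3C = 0x53
  0x53 ⊕ 0x95 = 0xC6
  0xC6 ⊕ 0x2B = 0xED

ED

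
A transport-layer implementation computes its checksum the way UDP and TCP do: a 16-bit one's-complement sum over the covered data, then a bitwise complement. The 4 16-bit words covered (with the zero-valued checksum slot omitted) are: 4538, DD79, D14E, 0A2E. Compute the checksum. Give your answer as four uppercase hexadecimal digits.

One's-complement addition (fold any carry out of bit 15 back into bit 0):
  0x4538 + 0xDD79 = 0x122B1 → wrap carry → 0x22B2
  0x22B2 + 0xD14E = 0x0F400
  0xF400 + 0x0A2E = 0x0FE2E
One's-complement sum = 0xFE2E.
Checksum = ~0xFE2E & 0xFFFF = 0x01D1.

01D1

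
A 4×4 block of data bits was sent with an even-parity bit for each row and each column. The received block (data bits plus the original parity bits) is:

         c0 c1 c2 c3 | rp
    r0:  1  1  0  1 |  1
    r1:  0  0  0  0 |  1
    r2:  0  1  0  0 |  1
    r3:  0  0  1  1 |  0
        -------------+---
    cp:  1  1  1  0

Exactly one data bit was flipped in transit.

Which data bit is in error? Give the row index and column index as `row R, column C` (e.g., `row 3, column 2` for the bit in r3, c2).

Recompute each row's even parity and compare to rp:
  r0: data parity 1, sent rp 1 → ok
  r1: data parity 0, sent rp 1 → mismatch
  r2: data parity 1, sent rp 1 → ok
  r3: data parity 0, sent rp 0 → ok
Recompute each column's even parity and compare to cp:
  c0: data parity 1, sent cp 1 → ok
  c1: data parity 0, sent cp 1 → mismatch
  c2: data parity 1, sent cp 1 → ok
  c3: data parity 0, sent cp 0 → ok
Exactly one row (r1) and one column (c1) fail → the flipped bit is at their intersection.

row 1, column 1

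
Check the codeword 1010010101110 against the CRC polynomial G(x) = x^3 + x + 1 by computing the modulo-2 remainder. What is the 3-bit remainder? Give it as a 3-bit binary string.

111

Modulo-2 division of 1010010101110 by 1011:
  pos 0: 1010 XOR 1011 = 0001
  pos 3: 1010 XOR 1011 = 0001
  pos 6: 1101 XOR 1011 = 0110
  pos 7: 1101 XOR 1011 = 0110
  pos 8: 1101 XOR 1011 = 0110
  pos 9: 1100 XOR 1011 = 0111
Remainder = 111 (nonzero — an error is detected).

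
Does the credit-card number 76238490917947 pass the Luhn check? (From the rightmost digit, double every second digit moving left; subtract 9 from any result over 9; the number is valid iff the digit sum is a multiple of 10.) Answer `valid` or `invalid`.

invalid

From the right, keep odd positions and double even positions (subtract 9 from any doubled value over 9):
  doubled (positions 2,4,...): 8 5 9 9 7 4 5 → sum 47
  kept (positions 1,3,...): 7 9 1 0 4 3 6 → sum 30
Total = 77.
77 mod 10 = 7, so the number is invalid.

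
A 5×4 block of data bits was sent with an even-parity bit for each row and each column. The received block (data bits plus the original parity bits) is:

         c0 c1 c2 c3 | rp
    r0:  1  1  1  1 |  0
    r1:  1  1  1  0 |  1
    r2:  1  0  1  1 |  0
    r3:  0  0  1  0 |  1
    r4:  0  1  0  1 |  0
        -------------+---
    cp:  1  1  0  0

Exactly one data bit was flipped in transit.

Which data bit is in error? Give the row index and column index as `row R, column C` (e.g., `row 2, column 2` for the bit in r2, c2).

row 2, column 3

Recompute each row's even parity and compare to rp:
  r0: data parity 0, sent rp 0 → ok
  r1: data parity 1, sent rp 1 → ok
  r2: data parity 1, sent rp 0 → mismatch
  r3: data parity 1, sent rp 1 → ok
  r4: data parity 0, sent rp 0 → ok
Recompute each column's even parity and compare to cp:
  c0: data parity 1, sent cp 1 → ok
  c1: data parity 1, sent cp 1 → ok
  c2: data parity 0, sent cp 0 → ok
  c3: data parity 1, sent cp 0 → mismatch
Exactly one row (r2) and one column (c3) fail → the flipped bit is at their intersection.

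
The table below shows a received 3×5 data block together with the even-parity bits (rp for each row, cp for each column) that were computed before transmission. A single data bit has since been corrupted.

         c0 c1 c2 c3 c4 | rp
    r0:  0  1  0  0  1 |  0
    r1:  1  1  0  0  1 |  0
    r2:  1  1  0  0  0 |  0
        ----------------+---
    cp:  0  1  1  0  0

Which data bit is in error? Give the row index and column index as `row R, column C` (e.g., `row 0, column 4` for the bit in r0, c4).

row 1, column 2

Recompute each row's even parity and compare to rp:
  r0: data parity 0, sent rp 0 → ok
  r1: data parity 1, sent rp 0 → mismatch
  r2: data parity 0, sent rp 0 → ok
Recompute each column's even parity and compare to cp:
  c0: data parity 0, sent cp 0 → ok
  c1: data parity 1, sent cp 1 → ok
  c2: data parity 0, sent cp 1 → mismatch
  c3: data parity 0, sent cp 0 → ok
  c4: data parity 0, sent cp 0 → ok
Exactly one row (r1) and one column (c2) fail → the flipped bit is at their intersection.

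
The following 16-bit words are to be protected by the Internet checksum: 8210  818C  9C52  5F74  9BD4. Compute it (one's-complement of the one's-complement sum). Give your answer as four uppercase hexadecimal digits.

One's-complement addition (fold any carry out of bit 15 back into bit 0):
  0x8210 + 0x818C = 0x1039C → wrap carry → 0x039D
  0x039D + 0x9C52 = 0x09FEF
  0x9FEF + 0x5F74 = 0x0FF63
  0xFF63 + 0x9BD4 = 0x19B37 → wrap carry → 0x9B38
One's-complement sum = 0x9B38.
Checksum = ~0x9B38 & 0xFFFF = 0x64C7.

64C7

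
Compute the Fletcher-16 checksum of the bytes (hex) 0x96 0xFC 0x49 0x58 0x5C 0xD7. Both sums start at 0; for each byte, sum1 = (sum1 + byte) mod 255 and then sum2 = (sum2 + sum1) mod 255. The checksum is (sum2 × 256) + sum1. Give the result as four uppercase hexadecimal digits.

3769

Running sums (mod 255):
  after byte 0 (0x96): sum1=150, sum2=150
  after byte 1 (0xFC): sum1=147, sum2=42
  after byte 2 (0x49): sum1=220, sum2=7
  after byte 3 (0x58): sum1=53, sum2=60
  after byte 4 (0x5C): sum1=145, sum2=205
  after byte 5 (0xD7): sum1=105, sum2=55
Checksum = sum2·256 + sum1 = 55·256 + 105 = 14185 = 0x3769.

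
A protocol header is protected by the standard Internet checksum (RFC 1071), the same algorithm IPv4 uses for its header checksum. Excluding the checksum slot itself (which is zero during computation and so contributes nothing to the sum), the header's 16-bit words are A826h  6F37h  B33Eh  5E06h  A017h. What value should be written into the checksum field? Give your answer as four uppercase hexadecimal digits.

One's-complement addition (fold any carry out of bit 15 back into bit 0):
  0xA826 + 0x6F37 = 0x1175D → wrap carry → 0x175E
  0x175E + 0xB33E = 0x0CA9C
  0xCA9C + 0x5E06 = 0x128A2 → wrap carry → 0x28A3
  0x28A3 + 0xA017 = 0x0C8BA
One's-complement sum = 0xC8BA.
Checksum = ~0xC8BA & 0xFFFF = 0x3745.

3745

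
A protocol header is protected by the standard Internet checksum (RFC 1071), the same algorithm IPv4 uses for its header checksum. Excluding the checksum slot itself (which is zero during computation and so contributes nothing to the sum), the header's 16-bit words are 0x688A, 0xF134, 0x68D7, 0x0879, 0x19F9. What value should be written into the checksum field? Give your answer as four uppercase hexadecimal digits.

1AF7

One's-complement addition (fold any carry out of bit 15 back into bit 0):
  0x688A + 0xF134 = 0x159BE → wrap carry → 0x59BF
  0x59BF + 0x68D7 = 0x0C296
  0xC296 + 0x0879 = 0x0CB0F
  0xCB0F + 0x19F9 = 0x0E508
One's-complement sum = 0xE508.
Checksum = ~0xE508 & 0xFFFF = 0x1AF7.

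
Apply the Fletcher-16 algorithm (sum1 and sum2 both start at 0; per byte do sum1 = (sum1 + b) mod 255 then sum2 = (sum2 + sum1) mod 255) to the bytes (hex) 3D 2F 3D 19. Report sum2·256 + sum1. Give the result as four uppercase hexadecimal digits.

16C2

Running sums (mod 255):
  after byte 0 (3D): sum1=61, sum2=61
  after byte 1 (2F): sum1=108, sum2=169
  after byte 2 (3D): sum1=169, sum2=83
  after byte 3 (19): sum1=194, sum2=22
Checksum = sum2·256 + sum1 = 22·256 + 194 = 5826 = 0x16C2.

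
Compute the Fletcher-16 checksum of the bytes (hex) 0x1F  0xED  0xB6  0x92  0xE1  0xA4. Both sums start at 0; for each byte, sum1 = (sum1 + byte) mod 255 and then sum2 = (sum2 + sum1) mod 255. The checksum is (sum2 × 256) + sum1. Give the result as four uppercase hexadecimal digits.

5BDC

Running sums (mod 255):
  after byte 0 (0x1F): sum1=31, sum2=31
  after byte 1 (0xED): sum1=13, sum2=44
  after byte 2 (0xB6): sum1=195, sum2=239
  after byte 3 (0x92): sum1=86, sum2=70
  after byte 4 (0xE1): sum1=56, sum2=126
  after byte 5 (0xA4): sum1=220, sum2=91
Checksum = sum2·256 + sum1 = 91·256 + 220 = 23516 = 0x5BDC.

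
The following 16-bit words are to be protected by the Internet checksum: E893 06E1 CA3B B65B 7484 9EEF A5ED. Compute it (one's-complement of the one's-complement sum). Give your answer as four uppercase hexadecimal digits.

One's-complement addition (fold any carry out of bit 15 back into bit 0):
  0xE893 + 0x06E1 = 0x0EF74
  0xEF74 + 0xCA3B = 0x1B9AF → wrap carry → 0xB9B0
  0xB9B0 + 0xB65B = 0x1700B → wrap carry → 0x700C
  0x700C + 0x7484 = 0x0E490
  0xE490 + 0x9EEF = 0x1837F → wrap carry → 0x8380
  0x8380 + 0xA5ED = 0x1296D → wrap carry → 0x296E
One's-complement sum = 0x296E.
Checksum = ~0x296E & 0xFFFF = 0xD691.

D691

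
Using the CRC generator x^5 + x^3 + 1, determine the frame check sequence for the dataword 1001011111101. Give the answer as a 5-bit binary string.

11010

Append 5 zeros: 100101111110100000. Divide by 101001 (XOR where the leading bit is 1):
  pos 0: 100101 XOR 101001 = 001100
  pos 2: 110011 XOR 101001 = 011010
  pos 3: 110101 XOR 101001 = 011100
  pos 4: 111001 XOR 101001 = 010000
  pos 5: 100001 XOR 101001 = 001000
  pos 7: 100001 XOR 101001 = 001000
  pos 9: 100000 XOR 101001 = 001001
  pos 11: 100100 XOR 101001 = 001101
Remainder (last 5 bits) = 11010. This is the CRC / FCS.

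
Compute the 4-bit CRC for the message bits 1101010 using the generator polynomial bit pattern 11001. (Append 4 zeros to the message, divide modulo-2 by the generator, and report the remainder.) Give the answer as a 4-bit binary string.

Append 4 zeros: 11010100000. Divide by 11001 (XOR where the leading bit is 1):
  pos 0: 11010 XOR 11001 = 00011
  pos 3: 11100 XOR 11001 = 00101
  pos 5: 10100 XOR 11001 = 01101
  pos 6: 11010 XOR 11001 = 00011
Remainder (last 4 bits) = 0011. This is the CRC / FCS.

0011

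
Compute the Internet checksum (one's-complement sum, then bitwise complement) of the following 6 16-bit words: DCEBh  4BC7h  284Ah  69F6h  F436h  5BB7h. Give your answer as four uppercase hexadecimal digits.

One's-complement addition (fold any carry out of bit 15 back into bit 0):
  0xDCEB + 0x4BC7 = 0x128B2 → wrap carry → 0x28B3
  0x28B3 + 0x284A = 0x050FD
  0x50FD + 0x69F6 = 0x0BAF3
  0xBAF3 + 0xF436 = 0x1AF29 → wrap carry → 0xAF2A
  0xAF2A + 0x5BB7 = 0x10AE1 → wrap carry → 0x0AE2
One's-complement sum = 0x0AE2.
Checksum = ~0x0AE2 & 0xFFFF = 0xF51D.

F51D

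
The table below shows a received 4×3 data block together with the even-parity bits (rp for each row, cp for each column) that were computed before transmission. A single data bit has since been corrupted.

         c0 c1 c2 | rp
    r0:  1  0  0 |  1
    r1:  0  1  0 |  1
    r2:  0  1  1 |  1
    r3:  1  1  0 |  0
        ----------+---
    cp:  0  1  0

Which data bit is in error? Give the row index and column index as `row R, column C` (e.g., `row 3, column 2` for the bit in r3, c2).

row 2, column 2

Recompute each row's even parity and compare to rp:
  r0: data parity 1, sent rp 1 → ok
  r1: data parity 1, sent rp 1 → ok
  r2: data parity 0, sent rp 1 → mismatch
  r3: data parity 0, sent rp 0 → ok
Recompute each column's even parity and compare to cp:
  c0: data parity 0, sent cp 0 → ok
  c1: data parity 1, sent cp 1 → ok
  c2: data parity 1, sent cp 0 → mismatch
Exactly one row (r2) and one column (c2) fail → the flipped bit is at their intersection.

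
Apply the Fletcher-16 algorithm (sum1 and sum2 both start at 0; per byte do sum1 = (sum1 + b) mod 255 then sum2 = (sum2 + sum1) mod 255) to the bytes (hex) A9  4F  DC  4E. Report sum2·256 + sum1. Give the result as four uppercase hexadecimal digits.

Running sums (mod 255):
  after byte 0 (A9): sum1=169, sum2=169
  after byte 1 (4F): sum1=248, sum2=162
  after byte 2 (DC): sum1=213, sum2=120
  after byte 3 (4E): sum1=36, sum2=156
Checksum = sum2·256 + sum1 = 156·256 + 36 = 39972 = 0x9C24.

9C24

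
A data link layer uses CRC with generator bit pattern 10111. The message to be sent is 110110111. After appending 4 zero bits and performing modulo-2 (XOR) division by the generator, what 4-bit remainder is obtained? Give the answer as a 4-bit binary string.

1101

Append 4 zeros: 1101101110000. Divide by 10111 (XOR where the leading bit is 1):
  pos 0: 11011 XOR 10111 = 01100
  pos 1: 11000 XOR 10111 = 01111
  pos 2: 11111 XOR 10111 = 01000
  pos 3: 10001 XOR 10111 = 00110
  pos 5: 11010 XOR 10111 = 01101
  pos 6: 11010 XOR 10111 = 01101
  pos 7: 11010 XOR 10111 = 01101
  pos 8: 11010 XOR 10111 = 01101
Remainder (last 4 bits) = 1101. This is the CRC / FCS.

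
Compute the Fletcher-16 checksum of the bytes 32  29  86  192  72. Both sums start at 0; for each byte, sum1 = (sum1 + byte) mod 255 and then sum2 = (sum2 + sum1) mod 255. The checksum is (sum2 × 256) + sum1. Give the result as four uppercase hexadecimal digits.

Running sums (mod 255):
  after byte 0 (32): sum1=32, sum2=32
  after byte 1 (29): sum1=61, sum2=93
  after byte 2 (86): sum1=147, sum2=240
  after byte 3 (192): sum1=84, sum2=69
  after byte 4 (72): sum1=156, sum2=225
Checksum = sum2·256 + sum1 = 225·256 + 156 = 57756 = 0xE19C.

E19C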